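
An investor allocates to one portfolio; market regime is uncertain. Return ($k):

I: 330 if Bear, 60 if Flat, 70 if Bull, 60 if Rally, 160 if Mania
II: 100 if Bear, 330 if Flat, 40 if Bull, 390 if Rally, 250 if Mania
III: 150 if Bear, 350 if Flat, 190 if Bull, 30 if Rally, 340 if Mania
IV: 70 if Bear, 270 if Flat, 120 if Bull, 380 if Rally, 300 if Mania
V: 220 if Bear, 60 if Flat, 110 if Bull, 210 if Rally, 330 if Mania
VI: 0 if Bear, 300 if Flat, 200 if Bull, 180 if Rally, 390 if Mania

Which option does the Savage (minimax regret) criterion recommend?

II

Column bests: Bear=330, Flat=350, Bull=200, Rally=390, Mania=390.
I regrets: 0, 290, 130, 330, 230 → max 330
II regrets: 230, 20, 160, 0, 140 → max 230
III regrets: 180, 0, 10, 360, 50 → max 360
IV regrets: 260, 80, 80, 10, 90 → max 260
V regrets: 110, 290, 90, 180, 60 → max 290
VI regrets: 330, 50, 0, 210, 0 → max 330
Smallest max regret = 230 → II.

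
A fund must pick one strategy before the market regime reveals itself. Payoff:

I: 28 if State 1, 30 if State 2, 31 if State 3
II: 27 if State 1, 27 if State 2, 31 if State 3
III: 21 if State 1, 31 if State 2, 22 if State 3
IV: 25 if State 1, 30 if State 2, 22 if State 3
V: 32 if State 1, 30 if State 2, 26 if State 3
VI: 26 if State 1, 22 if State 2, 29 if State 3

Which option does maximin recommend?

Row minima: I=28, II=27, III=21, IV=22, V=26, VI=22
Best worst-case = 28 → I.

I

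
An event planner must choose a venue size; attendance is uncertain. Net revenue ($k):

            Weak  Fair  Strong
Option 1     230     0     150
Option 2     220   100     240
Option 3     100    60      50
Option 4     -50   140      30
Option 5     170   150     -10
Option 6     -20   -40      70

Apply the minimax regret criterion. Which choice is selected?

Column bests: Weak=230, Fair=150, Strong=240.
Option 1 regrets: 0, 150, 90 → max 150
Option 2 regrets: 10, 50, 0 → max 50
Option 3 regrets: 130, 90, 190 → max 190
Option 4 regrets: 280, 10, 210 → max 280
Option 5 regrets: 60, 0, 250 → max 250
Option 6 regrets: 250, 190, 170 → max 250
Smallest max regret = 50 → Option 2.

Option 2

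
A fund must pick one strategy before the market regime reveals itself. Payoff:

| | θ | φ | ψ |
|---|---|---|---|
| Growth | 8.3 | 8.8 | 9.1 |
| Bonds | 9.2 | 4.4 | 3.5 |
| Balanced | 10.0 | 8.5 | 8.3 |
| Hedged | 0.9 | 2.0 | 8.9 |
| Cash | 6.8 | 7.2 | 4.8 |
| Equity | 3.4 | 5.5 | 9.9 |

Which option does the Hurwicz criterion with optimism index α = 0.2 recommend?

Balanced

Growth: 0.2·9.1 + 0.8·8.3 = 8.46
Bonds: 0.2·9.2 + 0.8·3.5 = 4.64
Balanced: 0.2·10.0 + 0.8·8.3 = 8.64
Hedged: 0.2·8.9 + 0.8·0.9 = 2.5
Cash: 0.2·7.2 + 0.8·4.8 = 5.28
Equity: 0.2·9.9 + 0.8·3.4 = 4.7
Highest Hurwicz score = 8.64 → Balanced.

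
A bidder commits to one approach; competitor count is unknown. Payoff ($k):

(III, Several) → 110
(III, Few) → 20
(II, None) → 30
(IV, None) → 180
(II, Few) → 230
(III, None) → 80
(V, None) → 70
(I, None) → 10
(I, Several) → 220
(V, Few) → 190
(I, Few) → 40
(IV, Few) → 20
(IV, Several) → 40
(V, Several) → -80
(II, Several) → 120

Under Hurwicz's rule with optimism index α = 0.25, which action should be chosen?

II

I: 0.25·220 + 0.75·10 = 62.5
II: 0.25·230 + 0.75·30 = 80
III: 0.25·110 + 0.75·20 = 42.5
IV: 0.25·180 + 0.75·20 = 60
V: 0.25·190 + 0.75·(-80) = -12.5
Highest Hurwicz score = 80 → II.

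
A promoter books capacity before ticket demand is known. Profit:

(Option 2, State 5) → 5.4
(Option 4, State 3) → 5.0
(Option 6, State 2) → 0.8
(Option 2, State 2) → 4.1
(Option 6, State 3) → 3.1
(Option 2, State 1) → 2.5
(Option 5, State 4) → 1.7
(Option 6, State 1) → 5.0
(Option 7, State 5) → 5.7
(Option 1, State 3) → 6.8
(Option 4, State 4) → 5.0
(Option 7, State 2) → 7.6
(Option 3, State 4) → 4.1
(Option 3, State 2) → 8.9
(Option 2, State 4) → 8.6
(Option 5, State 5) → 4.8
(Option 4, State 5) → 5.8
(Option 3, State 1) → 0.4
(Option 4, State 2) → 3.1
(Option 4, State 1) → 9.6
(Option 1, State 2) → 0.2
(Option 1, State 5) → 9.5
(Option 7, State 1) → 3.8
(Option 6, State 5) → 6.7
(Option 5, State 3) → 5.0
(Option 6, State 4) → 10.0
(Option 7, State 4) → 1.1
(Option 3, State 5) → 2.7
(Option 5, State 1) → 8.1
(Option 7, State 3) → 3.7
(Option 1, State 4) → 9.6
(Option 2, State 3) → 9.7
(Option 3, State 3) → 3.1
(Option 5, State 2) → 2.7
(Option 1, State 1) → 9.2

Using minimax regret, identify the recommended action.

Column bests: State 1=9.6, State 2=8.9, State 3=9.7, State 4=10.0, State 5=9.5.
Option 1 regrets: 0.4, 8.7, 2.9, 0.4, 0.0 → max 8.7
Option 2 regrets: 7.1, 4.8, 0.0, 1.4, 4.1 → max 7.1
Option 3 regrets: 9.2, 0.0, 6.6, 5.9, 6.8 → max 9.2
Option 4 regrets: 0.0, 5.8, 4.7, 5.0, 3.7 → max 5.8
Option 5 regrets: 1.5, 6.2, 4.7, 8.3, 4.7 → max 8.3
Option 6 regrets: 4.6, 8.1, 6.6, 0.0, 2.8 → max 8.1
Option 7 regrets: 5.8, 1.3, 6.0, 8.9, 3.8 → max 8.9
Smallest max regret = 5.8 → Option 4.

Option 4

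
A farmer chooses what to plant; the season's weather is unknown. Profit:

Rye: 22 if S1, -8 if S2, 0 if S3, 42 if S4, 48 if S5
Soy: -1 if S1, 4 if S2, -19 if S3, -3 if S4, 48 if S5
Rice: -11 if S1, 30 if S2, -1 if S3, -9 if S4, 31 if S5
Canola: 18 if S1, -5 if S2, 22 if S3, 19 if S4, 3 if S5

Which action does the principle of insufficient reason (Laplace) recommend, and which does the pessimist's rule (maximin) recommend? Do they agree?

Row averages: Rye=20.8, Soy=5.8, Rice=8, Canola=11.4
Highest average = 20.8 → Rye.
Row minima: Rye=-8, Soy=-19, Rice=-11, Canola=-5
Best worst-case = -5 → Canola.

laplace → Rye; maximin → Canola (disagree)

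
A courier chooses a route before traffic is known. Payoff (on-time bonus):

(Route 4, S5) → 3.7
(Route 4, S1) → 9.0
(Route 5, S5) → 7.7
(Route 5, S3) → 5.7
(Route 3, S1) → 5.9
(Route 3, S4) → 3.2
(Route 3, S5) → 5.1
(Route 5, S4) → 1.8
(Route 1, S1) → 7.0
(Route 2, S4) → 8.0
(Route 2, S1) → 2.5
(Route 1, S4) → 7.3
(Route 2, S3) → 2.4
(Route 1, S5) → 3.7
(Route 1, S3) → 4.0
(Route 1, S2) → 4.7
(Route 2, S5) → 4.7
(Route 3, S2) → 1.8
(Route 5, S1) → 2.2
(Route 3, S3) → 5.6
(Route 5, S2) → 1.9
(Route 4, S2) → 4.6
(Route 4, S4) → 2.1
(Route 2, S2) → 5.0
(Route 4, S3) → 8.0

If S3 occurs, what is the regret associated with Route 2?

5.6

Best payoff under S3 is 8.0.
Regret = 8.0 − 2.4 = 5.6.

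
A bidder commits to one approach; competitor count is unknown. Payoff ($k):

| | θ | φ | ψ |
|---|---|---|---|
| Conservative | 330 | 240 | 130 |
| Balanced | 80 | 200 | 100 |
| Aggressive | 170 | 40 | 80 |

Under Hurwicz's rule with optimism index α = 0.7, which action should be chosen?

Conservative: 0.7·330 + 0.3·130 = 270
Balanced: 0.7·200 + 0.3·80 = 164
Aggressive: 0.7·170 + 0.3·40 = 131
Highest Hurwicz score = 270 → Conservative.

Conservative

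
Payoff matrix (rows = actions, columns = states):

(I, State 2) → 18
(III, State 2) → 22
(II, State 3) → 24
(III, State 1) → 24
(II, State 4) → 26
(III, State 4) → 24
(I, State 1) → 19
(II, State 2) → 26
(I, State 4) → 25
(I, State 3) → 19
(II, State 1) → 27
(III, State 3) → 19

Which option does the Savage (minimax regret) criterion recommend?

Column bests: State 1=27, State 2=26, State 3=24, State 4=26.
I regrets: 8, 8, 5, 1 → max 8
II regrets: 0, 0, 0, 0 → max 0
III regrets: 3, 4, 5, 2 → max 5
Smallest max regret = 0 → II.

II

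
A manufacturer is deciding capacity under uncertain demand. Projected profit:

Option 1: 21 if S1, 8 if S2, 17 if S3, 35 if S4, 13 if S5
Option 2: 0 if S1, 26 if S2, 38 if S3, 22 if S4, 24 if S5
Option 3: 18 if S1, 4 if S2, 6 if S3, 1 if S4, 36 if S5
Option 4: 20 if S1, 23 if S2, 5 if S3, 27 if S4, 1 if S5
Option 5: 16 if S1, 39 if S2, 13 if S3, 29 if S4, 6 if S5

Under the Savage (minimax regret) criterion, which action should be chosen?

Option 2

Column bests: S1=21, S2=39, S3=38, S4=35, S5=36.
Option 1 regrets: 0, 31, 21, 0, 23 → max 31
Option 2 regrets: 21, 13, 0, 13, 12 → max 21
Option 3 regrets: 3, 35, 32, 34, 0 → max 35
Option 4 regrets: 1, 16, 33, 8, 35 → max 35
Option 5 regrets: 5, 0, 25, 6, 30 → max 30
Smallest max regret = 21 → Option 2.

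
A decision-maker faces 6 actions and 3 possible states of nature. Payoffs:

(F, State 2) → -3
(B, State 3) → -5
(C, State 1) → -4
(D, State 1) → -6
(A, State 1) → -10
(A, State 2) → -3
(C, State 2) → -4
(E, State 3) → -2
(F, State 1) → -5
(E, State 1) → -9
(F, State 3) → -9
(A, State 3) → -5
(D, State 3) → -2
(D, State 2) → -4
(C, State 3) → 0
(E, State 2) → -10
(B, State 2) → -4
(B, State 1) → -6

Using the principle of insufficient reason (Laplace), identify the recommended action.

Row averages: A=-6, B=-5, C=-8/3, D=-4, E=-7, F=-17/3
Highest average = -8/3 → C.

C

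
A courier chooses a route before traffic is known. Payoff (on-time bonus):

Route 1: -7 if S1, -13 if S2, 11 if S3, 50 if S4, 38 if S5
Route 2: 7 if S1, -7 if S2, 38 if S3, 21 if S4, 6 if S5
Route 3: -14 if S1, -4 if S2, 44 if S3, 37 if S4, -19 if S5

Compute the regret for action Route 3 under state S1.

Best payoff under S1 is 7.
Regret = 7 − (-14) = 21.

21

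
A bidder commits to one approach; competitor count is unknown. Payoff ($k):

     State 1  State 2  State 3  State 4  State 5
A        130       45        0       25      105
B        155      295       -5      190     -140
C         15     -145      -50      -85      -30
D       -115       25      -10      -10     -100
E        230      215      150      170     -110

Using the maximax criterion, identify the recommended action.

B

Row maxima: A=130, B=295, C=15, D=25, E=230
Best best-case = 295 → B.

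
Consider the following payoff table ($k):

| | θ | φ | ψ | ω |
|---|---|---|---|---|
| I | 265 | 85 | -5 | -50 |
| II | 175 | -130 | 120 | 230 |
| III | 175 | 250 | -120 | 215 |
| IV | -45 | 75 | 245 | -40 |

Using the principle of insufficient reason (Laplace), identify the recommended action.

III

Row averages: I=73.75, II=98.75, III=130, IV=58.75
Highest average = 130 → III.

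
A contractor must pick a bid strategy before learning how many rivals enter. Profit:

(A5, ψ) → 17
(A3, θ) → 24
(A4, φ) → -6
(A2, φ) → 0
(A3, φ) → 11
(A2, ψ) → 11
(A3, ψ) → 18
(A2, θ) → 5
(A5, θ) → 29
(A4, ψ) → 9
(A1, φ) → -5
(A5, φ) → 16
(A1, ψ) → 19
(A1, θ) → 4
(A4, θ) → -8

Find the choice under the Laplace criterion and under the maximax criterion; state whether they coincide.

laplace → A5; maximax → A5 (agree)

Row averages: A1=6, A2=16/3, A3=53/3, A4=-5/3, A5=62/3
Highest average = 62/3 → A5.
Row maxima: A1=19, A2=11, A3=24, A4=9, A5=29
Best best-case = 29 → A5.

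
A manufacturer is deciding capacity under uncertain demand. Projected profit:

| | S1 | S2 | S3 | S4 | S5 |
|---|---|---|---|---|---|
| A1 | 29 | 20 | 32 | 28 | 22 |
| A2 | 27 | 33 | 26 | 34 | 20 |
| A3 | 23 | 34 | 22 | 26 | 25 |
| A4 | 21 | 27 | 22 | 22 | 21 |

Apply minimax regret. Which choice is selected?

A2

Column bests: S1=29, S2=34, S3=32, S4=34, S5=25.
A1 regrets: 0, 14, 0, 6, 3 → max 14
A2 regrets: 2, 1, 6, 0, 5 → max 6
A3 regrets: 6, 0, 10, 8, 0 → max 10
A4 regrets: 8, 7, 10, 12, 4 → max 12
Smallest max regret = 6 → A2.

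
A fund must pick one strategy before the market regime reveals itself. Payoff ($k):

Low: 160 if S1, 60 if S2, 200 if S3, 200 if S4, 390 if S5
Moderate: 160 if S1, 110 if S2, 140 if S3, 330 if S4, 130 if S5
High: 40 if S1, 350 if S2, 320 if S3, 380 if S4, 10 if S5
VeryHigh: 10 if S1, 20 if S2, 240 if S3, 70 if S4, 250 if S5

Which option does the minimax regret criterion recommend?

Column bests: S1=160, S2=350, S3=320, S4=380, S5=390.
Low regrets: 0, 290, 120, 180, 0 → max 290
Moderate regrets: 0, 240, 180, 50, 260 → max 260
High regrets: 120, 0, 0, 0, 380 → max 380
VeryHigh regrets: 150, 330, 80, 310, 140 → max 330
Smallest max regret = 260 → Moderate.

Moderate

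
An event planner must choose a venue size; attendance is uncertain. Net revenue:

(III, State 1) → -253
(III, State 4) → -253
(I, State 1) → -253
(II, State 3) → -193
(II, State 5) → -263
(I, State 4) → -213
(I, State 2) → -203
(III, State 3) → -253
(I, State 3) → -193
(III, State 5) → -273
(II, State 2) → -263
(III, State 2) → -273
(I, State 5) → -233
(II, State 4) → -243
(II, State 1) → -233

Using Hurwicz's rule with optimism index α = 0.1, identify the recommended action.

I

I: 0.1·(-193) + 0.9·(-253) = -247
II: 0.1·(-193) + 0.9·(-263) = -256
III: 0.1·(-253) + 0.9·(-273) = -271
Highest Hurwicz score = -247 → I.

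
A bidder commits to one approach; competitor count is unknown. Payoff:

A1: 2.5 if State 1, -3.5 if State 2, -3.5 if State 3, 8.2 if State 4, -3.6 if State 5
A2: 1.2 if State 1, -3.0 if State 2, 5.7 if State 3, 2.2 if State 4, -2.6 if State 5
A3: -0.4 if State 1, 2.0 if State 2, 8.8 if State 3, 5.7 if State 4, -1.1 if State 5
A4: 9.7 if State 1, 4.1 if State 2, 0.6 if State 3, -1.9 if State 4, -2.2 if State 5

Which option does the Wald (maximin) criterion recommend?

A3

Row minima: A1=-3.6, A2=-3.0, A3=-1.1, A4=-2.2
Best worst-case = -1.1 → A3.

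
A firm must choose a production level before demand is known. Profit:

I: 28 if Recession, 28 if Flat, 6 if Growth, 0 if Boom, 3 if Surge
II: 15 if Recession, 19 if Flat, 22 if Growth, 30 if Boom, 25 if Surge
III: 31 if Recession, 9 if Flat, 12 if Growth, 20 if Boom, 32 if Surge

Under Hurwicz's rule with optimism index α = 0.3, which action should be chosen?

II

I: 0.3·28 + 0.7·0 = 8.4
II: 0.3·30 + 0.7·15 = 19.5
III: 0.3·32 + 0.7·9 = 15.9
Highest Hurwicz score = 19.5 → II.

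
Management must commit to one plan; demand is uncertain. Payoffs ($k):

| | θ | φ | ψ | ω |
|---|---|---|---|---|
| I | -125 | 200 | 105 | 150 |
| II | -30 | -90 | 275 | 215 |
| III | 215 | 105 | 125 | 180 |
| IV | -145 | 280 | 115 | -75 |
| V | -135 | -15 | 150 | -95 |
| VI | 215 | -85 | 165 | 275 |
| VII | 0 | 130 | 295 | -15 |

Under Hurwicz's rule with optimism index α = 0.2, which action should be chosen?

III

I: 0.2·200 + 0.8·(-125) = -60
II: 0.2·275 + 0.8·(-90) = -17
III: 0.2·215 + 0.8·105 = 127
IV: 0.2·280 + 0.8·(-145) = -60
V: 0.2·150 + 0.8·(-135) = -78
VI: 0.2·275 + 0.8·(-85) = -13
VII: 0.2·295 + 0.8·(-15) = 47
Highest Hurwicz score = 127 → III.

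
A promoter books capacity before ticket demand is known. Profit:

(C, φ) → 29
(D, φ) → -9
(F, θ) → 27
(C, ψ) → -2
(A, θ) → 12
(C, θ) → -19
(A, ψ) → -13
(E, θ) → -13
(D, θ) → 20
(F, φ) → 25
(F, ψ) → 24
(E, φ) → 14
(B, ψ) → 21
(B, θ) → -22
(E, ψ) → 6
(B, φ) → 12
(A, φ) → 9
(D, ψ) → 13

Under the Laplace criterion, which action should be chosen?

F

Row averages: A=8/3, B=11/3, C=8/3, D=8, E=7/3, F=76/3
Highest average = 76/3 → F.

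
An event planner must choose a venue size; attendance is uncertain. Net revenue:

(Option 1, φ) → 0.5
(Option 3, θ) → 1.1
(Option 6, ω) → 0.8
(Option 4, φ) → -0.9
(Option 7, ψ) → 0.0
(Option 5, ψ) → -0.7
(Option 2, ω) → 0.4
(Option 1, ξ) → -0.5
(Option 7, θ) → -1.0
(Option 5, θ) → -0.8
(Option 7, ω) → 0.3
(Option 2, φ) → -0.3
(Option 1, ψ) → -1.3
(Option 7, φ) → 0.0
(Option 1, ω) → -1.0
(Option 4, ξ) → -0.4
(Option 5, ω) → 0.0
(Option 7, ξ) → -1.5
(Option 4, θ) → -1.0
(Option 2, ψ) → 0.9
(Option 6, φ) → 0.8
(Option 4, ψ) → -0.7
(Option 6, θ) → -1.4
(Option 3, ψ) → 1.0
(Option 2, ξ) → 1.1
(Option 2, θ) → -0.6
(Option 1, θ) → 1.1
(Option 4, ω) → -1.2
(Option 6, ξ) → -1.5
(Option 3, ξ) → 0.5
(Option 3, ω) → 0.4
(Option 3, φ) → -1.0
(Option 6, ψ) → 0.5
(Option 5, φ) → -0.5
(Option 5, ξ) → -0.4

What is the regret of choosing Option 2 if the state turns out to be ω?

Best payoff under ω is 0.8.
Regret = 0.8 − 0.4 = 0.4.

0.4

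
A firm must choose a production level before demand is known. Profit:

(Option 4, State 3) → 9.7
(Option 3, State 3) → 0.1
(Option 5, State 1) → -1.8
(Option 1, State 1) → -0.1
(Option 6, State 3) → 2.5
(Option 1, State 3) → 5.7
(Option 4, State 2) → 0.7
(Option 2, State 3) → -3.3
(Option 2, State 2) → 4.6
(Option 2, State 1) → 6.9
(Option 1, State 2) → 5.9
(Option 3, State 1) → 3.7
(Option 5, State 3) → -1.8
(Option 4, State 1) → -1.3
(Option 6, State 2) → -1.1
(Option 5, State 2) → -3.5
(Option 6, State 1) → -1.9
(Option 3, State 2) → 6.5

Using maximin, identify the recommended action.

Row minima: Option 1=-0.1, Option 2=-3.3, Option 3=0.1, Option 4=-1.3, Option 5=-3.5, Option 6=-1.9
Best worst-case = 0.1 → Option 3.

Option 3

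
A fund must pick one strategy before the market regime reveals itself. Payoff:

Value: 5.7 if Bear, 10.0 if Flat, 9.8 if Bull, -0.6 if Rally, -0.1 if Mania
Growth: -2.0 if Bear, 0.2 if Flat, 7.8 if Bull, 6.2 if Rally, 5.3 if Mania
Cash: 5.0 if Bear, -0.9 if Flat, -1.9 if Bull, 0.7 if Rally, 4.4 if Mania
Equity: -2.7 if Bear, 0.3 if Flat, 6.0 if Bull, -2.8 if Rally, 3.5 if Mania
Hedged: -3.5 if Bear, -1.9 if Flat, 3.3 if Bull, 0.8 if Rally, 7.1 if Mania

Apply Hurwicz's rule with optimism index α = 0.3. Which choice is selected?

Value: 0.3·10.0 + 0.7·(-0.6) = 2.58
Growth: 0.3·7.8 + 0.7·(-2.0) = 0.94
Cash: 0.3·5.0 + 0.7·(-1.9) = 0.17
Equity: 0.3·6.0 + 0.7·(-2.8) = -0.16
Hedged: 0.3·7.1 + 0.7·(-3.5) = -0.32
Highest Hurwicz score = 2.58 → Value.

Value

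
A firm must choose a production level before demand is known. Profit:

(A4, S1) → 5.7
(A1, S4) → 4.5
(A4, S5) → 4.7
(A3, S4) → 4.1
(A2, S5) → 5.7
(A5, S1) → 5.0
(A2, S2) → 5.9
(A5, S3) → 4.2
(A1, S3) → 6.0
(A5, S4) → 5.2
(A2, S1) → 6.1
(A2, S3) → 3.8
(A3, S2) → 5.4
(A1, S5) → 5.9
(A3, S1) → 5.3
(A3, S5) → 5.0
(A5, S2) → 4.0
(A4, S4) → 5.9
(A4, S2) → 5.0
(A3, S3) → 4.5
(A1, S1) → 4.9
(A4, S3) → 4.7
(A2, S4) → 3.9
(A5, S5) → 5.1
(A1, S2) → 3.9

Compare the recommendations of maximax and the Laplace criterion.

Row maxima: A1=6.0, A2=6.1, A3=5.4, A4=5.9, A5=5.2
Best best-case = 6.1 → A2.
Row averages: A1=5.04, A2=5.08, A3=4.86, A4=5.2, A5=4.7
Highest average = 5.2 → A4.

maximax → A2; laplace → A4 (disagree)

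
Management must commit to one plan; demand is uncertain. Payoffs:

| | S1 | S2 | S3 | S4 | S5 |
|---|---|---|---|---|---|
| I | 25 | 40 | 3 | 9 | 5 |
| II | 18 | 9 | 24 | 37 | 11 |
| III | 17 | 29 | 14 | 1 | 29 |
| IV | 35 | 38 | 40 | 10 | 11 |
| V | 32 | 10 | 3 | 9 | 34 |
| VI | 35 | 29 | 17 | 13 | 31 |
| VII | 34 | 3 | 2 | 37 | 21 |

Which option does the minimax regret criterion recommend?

Column bests: S1=35, S2=40, S3=40, S4=37, S5=34.
I regrets: 10, 0, 37, 28, 29 → max 37
II regrets: 17, 31, 16, 0, 23 → max 31
III regrets: 18, 11, 26, 36, 5 → max 36
IV regrets: 0, 2, 0, 27, 23 → max 27
V regrets: 3, 30, 37, 28, 0 → max 37
VI regrets: 0, 11, 23, 24, 3 → max 24
VII regrets: 1, 37, 38, 0, 13 → max 38
Smallest max regret = 24 → VI.

VI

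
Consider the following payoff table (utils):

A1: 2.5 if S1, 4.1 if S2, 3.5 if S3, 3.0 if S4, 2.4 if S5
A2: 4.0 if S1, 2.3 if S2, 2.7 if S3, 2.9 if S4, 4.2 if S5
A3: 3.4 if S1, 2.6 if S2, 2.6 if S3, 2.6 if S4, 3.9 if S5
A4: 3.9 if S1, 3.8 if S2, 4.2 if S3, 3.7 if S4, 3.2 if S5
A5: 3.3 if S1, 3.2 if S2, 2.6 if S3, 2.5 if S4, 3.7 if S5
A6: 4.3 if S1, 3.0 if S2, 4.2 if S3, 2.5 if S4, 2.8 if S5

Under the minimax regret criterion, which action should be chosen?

A4

Column bests: S1=4.3, S2=4.1, S3=4.2, S4=3.7, S5=4.2.
A1 regrets: 1.8, 0.0, 0.7, 0.7, 1.8 → max 1.8
A2 regrets: 0.3, 1.8, 1.5, 0.8, 0.0 → max 1.8
A3 regrets: 0.9, 1.5, 1.6, 1.1, 0.3 → max 1.6
A4 regrets: 0.4, 0.3, 0.0, 0.0, 1.0 → max 1.0
A5 regrets: 1.0, 0.9, 1.6, 1.2, 0.5 → max 1.6
A6 regrets: 0.0, 1.1, 0.0, 1.2, 1.4 → max 1.4
Smallest max regret = 1.0 → A4.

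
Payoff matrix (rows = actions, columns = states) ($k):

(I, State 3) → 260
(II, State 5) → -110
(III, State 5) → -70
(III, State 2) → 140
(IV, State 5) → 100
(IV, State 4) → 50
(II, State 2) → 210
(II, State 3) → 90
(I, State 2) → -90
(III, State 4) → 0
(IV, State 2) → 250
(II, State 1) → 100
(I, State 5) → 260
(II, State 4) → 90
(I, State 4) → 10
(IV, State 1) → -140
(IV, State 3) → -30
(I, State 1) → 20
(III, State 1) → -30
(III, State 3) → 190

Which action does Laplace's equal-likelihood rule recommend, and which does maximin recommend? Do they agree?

laplace → I; maximin → III (disagree)

Row averages: I=92, II=76, III=46, IV=46
Highest average = 92 → I.
Row minima: I=-90, II=-110, III=-70, IV=-140
Best worst-case = -70 → III.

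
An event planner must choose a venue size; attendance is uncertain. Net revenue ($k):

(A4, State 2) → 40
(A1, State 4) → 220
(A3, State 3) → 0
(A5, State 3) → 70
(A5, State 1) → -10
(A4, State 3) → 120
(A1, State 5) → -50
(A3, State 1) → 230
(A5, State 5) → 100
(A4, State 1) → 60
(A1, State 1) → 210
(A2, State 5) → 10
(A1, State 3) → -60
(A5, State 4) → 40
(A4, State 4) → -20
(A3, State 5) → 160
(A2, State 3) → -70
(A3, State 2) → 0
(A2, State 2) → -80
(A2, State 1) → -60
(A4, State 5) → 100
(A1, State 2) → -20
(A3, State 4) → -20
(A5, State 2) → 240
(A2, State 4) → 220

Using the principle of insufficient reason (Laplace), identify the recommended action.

Row averages: A1=60, A2=4, A3=74, A4=60, A5=88
Highest average = 88 → A5.

A5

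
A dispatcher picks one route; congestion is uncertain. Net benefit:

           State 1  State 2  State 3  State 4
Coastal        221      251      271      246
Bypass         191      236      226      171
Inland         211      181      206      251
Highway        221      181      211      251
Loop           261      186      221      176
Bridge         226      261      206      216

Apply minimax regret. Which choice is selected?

Coastal

Column bests: State 1=261, State 2=261, State 3=271, State 4=251.
Coastal regrets: 40, 10, 0, 5 → max 40
Bypass regrets: 70, 25, 45, 80 → max 80
Inland regrets: 50, 80, 65, 0 → max 80
Highway regrets: 40, 80, 60, 0 → max 80
Loop regrets: 0, 75, 50, 75 → max 75
Bridge regrets: 35, 0, 65, 35 → max 65
Smallest max regret = 40 → Coastal.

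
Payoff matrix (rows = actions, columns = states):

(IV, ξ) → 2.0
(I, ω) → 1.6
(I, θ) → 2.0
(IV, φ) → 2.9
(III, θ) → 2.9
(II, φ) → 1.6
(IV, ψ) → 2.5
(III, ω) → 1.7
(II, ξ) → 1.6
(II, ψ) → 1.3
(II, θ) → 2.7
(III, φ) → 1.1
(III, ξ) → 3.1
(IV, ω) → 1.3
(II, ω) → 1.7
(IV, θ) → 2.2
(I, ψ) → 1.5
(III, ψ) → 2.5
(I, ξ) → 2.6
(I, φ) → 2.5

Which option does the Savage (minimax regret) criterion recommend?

I

Column bests: θ=2.9, φ=2.9, ψ=2.5, ω=1.7, ξ=3.1.
I regrets: 0.9, 0.4, 1.0, 0.1, 0.5 → max 1.0
II regrets: 0.2, 1.3, 1.2, 0.0, 1.5 → max 1.5
III regrets: 0.0, 1.8, 0.0, 0.0, 0.0 → max 1.8
IV regrets: 0.7, 0.0, 0.0, 0.4, 1.1 → max 1.1
Smallest max regret = 1.0 → I.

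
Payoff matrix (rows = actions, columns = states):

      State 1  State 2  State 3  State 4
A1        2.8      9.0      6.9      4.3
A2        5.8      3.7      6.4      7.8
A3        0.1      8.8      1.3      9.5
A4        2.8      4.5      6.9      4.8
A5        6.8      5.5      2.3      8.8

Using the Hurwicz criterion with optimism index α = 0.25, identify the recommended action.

A2

A1: 0.25·9.0 + 0.75·2.8 = 4.35
A2: 0.25·7.8 + 0.75·3.7 = 4.725
A3: 0.25·9.5 + 0.75·0.1 = 2.45
A4: 0.25·6.9 + 0.75·2.8 = 3.825
A5: 0.25·8.8 + 0.75·2.3 = 3.925
Highest Hurwicz score = 4.725 → A2.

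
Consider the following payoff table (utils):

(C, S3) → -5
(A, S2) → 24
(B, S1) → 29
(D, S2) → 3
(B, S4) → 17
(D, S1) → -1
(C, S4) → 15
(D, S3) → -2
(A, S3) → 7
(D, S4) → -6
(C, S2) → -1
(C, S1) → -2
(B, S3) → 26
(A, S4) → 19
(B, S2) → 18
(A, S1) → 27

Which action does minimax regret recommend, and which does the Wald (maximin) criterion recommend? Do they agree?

minimax regret → B; maximin → B (agree)

Column bests: S1=29, S2=24, S3=26, S4=19.
A regrets: 2, 0, 19, 0 → max 19
B regrets: 0, 6, 0, 2 → max 6
C regrets: 31, 25, 31, 4 → max 31
D regrets: 30, 21, 28, 25 → max 30
Smallest max regret = 6 → B.
Row minima: A=7, B=17, C=-5, D=-6
Best worst-case = 17 → B.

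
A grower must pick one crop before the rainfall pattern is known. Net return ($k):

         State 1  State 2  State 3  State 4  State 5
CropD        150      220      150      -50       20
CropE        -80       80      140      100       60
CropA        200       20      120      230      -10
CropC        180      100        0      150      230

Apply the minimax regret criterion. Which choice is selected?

CropC

Column bests: State 1=200, State 2=220, State 3=150, State 4=230, State 5=230.
CropD regrets: 50, 0, 0, 280, 210 → max 280
CropE regrets: 280, 140, 10, 130, 170 → max 280
CropA regrets: 0, 200, 30, 0, 240 → max 240
CropC regrets: 20, 120, 150, 80, 0 → max 150
Smallest max regret = 150 → CropC.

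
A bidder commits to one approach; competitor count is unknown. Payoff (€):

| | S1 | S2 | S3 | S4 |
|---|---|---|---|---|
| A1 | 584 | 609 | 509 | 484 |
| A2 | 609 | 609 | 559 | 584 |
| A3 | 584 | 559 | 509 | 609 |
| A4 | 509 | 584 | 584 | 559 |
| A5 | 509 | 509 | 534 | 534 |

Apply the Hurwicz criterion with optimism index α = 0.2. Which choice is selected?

A2

A1: 0.2·609 + 0.8·484 = 509
A2: 0.2·609 + 0.8·559 = 569
A3: 0.2·609 + 0.8·509 = 529
A4: 0.2·584 + 0.8·509 = 524
A5: 0.2·534 + 0.8·509 = 514
Highest Hurwicz score = 569 → A2.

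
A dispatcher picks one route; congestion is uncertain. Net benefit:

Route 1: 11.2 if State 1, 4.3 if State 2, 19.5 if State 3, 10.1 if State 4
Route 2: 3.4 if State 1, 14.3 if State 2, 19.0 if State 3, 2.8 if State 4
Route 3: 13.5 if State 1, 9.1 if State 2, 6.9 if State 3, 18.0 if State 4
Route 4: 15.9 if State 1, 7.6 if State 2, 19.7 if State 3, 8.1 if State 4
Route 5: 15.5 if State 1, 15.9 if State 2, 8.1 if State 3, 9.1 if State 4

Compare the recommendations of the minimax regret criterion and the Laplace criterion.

minimax regret → Route 4; laplace → Route 4 (agree)

Column bests: State 1=15.9, State 2=15.9, State 3=19.7, State 4=18.0.
Route 1 regrets: 4.7, 11.6, 0.2, 7.9 → max 11.6
Route 2 regrets: 12.5, 1.6, 0.7, 15.2 → max 15.2
Route 3 regrets: 2.4, 6.8, 12.8, 0.0 → max 12.8
Route 4 regrets: 0.0, 8.3, 0.0, 9.9 → max 9.9
Route 5 regrets: 0.4, 0.0, 11.6, 8.9 → max 11.6
Smallest max regret = 9.9 → Route 4.
Row averages: Route 1=11.275, Route 2=9.875, Route 3=11.875, Route 4=12.825, Route 5=12.15
Highest average = 12.825 → Route 4.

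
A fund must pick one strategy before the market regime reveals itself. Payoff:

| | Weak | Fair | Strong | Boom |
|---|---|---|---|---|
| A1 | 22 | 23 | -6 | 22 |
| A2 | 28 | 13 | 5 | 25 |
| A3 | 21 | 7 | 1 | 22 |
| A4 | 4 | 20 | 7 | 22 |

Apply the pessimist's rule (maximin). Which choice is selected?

Row minima: A1=-6, A2=5, A3=1, A4=4
Best worst-case = 5 → A2.

A2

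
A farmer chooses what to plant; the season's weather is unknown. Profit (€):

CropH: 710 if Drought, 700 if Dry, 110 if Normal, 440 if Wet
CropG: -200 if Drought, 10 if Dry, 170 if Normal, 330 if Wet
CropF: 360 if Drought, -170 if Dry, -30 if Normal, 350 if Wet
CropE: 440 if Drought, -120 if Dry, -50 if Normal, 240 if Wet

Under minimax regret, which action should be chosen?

Column bests: Drought=710, Dry=700, Normal=170, Wet=440.
CropH regrets: 0, 0, 60, 0 → max 60
CropG regrets: 910, 690, 0, 110 → max 910
CropF regrets: 350, 870, 200, 90 → max 870
CropE regrets: 270, 820, 220, 200 → max 820
Smallest max regret = 60 → CropH.

CropH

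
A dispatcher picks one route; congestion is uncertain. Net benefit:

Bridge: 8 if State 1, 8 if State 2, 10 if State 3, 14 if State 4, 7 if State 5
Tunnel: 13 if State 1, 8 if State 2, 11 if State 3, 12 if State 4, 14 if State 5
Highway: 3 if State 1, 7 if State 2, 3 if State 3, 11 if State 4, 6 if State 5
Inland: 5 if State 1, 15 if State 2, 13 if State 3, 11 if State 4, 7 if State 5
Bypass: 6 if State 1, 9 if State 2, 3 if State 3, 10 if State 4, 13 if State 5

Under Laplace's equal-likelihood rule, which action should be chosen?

Tunnel

Row averages: Bridge=9.4, Tunnel=11.6, Highway=6, Inland=10.2, Bypass=8.2
Highest average = 11.6 → Tunnel.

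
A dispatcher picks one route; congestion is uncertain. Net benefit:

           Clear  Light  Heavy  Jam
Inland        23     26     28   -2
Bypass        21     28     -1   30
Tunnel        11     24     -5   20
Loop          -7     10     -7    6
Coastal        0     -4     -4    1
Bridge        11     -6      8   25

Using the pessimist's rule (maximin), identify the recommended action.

Row minima: Inland=-2, Bypass=-1, Tunnel=-5, Loop=-7, Coastal=-4, Bridge=-6
Best worst-case = -1 → Bypass.

Bypass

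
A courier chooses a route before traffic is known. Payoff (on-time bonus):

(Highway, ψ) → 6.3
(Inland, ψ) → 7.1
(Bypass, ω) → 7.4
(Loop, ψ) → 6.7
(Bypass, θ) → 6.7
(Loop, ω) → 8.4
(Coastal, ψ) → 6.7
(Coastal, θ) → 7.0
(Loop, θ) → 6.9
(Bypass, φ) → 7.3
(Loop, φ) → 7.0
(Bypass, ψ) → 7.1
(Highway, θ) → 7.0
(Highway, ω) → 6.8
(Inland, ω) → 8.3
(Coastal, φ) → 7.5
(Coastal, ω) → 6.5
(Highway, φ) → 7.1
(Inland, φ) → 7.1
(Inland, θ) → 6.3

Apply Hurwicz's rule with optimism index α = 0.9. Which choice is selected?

Inland: 0.9·8.3 + 0.1·6.3 = 8.1
Loop: 0.9·8.4 + 0.1·6.7 = 8.23
Bypass: 0.9·7.4 + 0.1·6.7 = 7.33
Highway: 0.9·7.1 + 0.1·6.3 = 7.02
Coastal: 0.9·7.5 + 0.1·6.5 = 7.4
Highest Hurwicz score = 8.23 → Loop.

Loop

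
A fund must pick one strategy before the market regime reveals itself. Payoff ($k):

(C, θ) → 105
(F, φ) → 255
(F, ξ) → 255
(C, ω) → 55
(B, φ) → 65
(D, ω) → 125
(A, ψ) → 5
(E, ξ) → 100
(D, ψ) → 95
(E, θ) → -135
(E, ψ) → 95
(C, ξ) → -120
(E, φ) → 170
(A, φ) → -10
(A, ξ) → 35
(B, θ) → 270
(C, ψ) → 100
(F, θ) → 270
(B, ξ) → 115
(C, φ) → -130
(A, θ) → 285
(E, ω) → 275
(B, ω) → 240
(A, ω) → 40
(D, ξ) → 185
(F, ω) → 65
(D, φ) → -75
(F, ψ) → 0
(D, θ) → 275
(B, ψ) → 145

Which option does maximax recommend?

A

Row maxima: A=285, B=270, C=105, D=275, E=275, F=270
Best best-case = 285 → A.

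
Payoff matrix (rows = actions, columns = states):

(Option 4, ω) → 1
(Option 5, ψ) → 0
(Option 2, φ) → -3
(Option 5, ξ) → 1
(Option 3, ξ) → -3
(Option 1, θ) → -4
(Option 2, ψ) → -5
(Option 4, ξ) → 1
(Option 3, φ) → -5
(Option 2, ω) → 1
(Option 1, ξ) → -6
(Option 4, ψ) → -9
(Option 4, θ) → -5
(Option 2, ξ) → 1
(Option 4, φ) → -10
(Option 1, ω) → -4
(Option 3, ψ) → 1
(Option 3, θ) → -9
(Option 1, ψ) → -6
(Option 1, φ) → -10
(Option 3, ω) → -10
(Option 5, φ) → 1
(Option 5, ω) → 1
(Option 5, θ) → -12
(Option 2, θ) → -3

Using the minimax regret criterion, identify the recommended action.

Option 2

Column bests: θ=-3, φ=1, ψ=1, ω=1, ξ=1.
Option 1 regrets: 1, 11, 7, 5, 7 → max 11
Option 2 regrets: 0, 4, 6, 0, 0 → max 6
Option 3 regrets: 6, 6, 0, 11, 4 → max 11
Option 4 regrets: 2, 11, 10, 0, 0 → max 11
Option 5 regrets: 9, 0, 1, 0, 0 → max 9
Smallest max regret = 6 → Option 2.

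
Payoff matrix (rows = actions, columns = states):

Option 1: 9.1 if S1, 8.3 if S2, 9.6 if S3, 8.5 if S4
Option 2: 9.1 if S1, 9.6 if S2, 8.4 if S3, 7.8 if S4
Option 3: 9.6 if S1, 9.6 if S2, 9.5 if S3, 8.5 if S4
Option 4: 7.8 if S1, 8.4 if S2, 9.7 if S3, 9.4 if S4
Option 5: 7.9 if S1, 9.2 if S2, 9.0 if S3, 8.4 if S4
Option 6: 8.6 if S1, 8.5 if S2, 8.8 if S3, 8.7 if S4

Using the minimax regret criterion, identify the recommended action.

Column bests: S1=9.6, S2=9.6, S3=9.7, S4=9.4.
Option 1 regrets: 0.5, 1.3, 0.1, 0.9 → max 1.3
Option 2 regrets: 0.5, 0.0, 1.3, 1.6 → max 1.6
Option 3 regrets: 0.0, 0.0, 0.2, 0.9 → max 0.9
Option 4 regrets: 1.8, 1.2, 0.0, 0.0 → max 1.8
Option 5 regrets: 1.7, 0.4, 0.7, 1.0 → max 1.7
Option 6 regrets: 1.0, 1.1, 0.9, 0.7 → max 1.1
Smallest max regret = 0.9 → Option 3.

Option 3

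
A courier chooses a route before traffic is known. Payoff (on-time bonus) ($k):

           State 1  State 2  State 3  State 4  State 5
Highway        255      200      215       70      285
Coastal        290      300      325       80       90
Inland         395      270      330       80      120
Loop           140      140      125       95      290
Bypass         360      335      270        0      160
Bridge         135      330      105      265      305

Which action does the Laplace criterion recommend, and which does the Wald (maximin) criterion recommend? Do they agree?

laplace → Inland; maximin → Bridge (disagree)

Row averages: Highway=205, Coastal=217, Inland=239, Loop=158, Bypass=225, Bridge=228
Highest average = 239 → Inland.
Row minima: Highway=70, Coastal=80, Inland=80, Loop=95, Bypass=0, Bridge=105
Best worst-case = 105 → Bridge.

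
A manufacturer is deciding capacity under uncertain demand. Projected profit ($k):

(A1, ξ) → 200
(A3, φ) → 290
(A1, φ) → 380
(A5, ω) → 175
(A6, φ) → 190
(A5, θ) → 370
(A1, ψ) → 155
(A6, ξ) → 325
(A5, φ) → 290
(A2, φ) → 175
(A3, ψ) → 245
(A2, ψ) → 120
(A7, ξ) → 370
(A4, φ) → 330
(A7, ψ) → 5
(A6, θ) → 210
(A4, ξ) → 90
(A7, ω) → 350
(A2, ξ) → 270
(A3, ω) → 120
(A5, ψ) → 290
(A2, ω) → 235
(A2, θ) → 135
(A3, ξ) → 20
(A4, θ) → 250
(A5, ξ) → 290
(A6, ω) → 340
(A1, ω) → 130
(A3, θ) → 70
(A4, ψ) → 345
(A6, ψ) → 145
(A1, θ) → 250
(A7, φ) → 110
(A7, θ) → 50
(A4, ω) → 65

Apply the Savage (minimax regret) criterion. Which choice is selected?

Column bests: θ=370, φ=380, ψ=345, ω=350, ξ=370.
A1 regrets: 120, 0, 190, 220, 170 → max 220
A2 regrets: 235, 205, 225, 115, 100 → max 235
A3 regrets: 300, 90, 100, 230, 350 → max 350
A4 regrets: 120, 50, 0, 285, 280 → max 285
A5 regrets: 0, 90, 55, 175, 80 → max 175
A6 regrets: 160, 190, 200, 10, 45 → max 200
A7 regrets: 320, 270, 340, 0, 0 → max 340
Smallest max regret = 175 → A5.

A5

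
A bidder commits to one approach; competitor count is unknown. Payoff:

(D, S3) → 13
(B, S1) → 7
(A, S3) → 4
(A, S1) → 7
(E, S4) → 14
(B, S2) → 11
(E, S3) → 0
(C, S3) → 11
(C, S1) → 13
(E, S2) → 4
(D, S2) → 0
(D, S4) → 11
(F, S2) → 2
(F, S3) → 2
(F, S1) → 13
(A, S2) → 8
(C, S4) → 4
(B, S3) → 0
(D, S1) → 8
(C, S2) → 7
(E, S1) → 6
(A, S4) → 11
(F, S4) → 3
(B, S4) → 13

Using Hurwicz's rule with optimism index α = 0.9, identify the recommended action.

A: 0.9·11 + 0.1·4 = 10.3
B: 0.9·13 + 0.1·0 = 11.7
C: 0.9·13 + 0.1·4 = 12.1
D: 0.9·13 + 0.1·0 = 11.7
E: 0.9·14 + 0.1·0 = 12.6
F: 0.9·13 + 0.1·2 = 11.9
Highest Hurwicz score = 12.6 → E.

E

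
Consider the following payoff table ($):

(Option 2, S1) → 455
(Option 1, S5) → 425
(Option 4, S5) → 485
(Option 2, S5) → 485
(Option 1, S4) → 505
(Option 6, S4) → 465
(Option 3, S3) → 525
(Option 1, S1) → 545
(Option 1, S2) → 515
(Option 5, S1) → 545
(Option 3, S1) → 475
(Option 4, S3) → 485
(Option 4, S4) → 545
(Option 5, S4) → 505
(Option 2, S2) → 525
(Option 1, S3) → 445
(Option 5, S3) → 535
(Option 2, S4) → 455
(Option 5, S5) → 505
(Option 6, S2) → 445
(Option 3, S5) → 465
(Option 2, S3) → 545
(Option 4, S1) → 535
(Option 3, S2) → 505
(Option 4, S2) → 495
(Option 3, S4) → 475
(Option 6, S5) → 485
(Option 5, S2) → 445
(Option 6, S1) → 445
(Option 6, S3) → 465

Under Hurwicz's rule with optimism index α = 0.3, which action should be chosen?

Option 4

Option 1: 0.3·545 + 0.7·425 = 461
Option 2: 0.3·545 + 0.7·455 = 482
Option 3: 0.3·525 + 0.7·465 = 483
Option 4: 0.3·545 + 0.7·485 = 503
Option 5: 0.3·545 + 0.7·445 = 475
Option 6: 0.3·485 + 0.7·445 = 457
Highest Hurwicz score = 503 → Option 4.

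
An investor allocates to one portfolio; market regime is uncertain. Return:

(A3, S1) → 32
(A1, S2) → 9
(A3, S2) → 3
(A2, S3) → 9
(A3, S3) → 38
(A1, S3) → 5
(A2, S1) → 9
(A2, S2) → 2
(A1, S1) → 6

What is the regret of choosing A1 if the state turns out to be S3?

Best payoff under S3 is 38.
Regret = 38 − 5 = 33.

33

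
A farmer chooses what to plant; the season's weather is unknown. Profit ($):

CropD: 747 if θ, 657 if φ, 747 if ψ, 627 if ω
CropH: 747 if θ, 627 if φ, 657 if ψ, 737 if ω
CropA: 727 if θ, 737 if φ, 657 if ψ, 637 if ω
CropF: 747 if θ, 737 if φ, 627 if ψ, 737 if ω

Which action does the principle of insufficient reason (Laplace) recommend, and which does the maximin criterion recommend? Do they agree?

Row averages: CropD=694.5, CropH=692, CropA=689.5, CropF=712
Highest average = 712 → CropF.
Row minima: CropD=627, CropH=627, CropA=637, CropF=627
Best worst-case = 637 → CropA.

laplace → CropF; maximin → CropA (disagree)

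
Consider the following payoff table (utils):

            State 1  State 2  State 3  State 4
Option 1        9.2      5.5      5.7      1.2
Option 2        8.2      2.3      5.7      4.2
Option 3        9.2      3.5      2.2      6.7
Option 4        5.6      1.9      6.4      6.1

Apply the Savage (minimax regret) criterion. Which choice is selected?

Option 2

Column bests: State 1=9.2, State 2=5.5, State 3=6.4, State 4=6.7.
Option 1 regrets: 0.0, 0.0, 0.7, 5.5 → max 5.5
Option 2 regrets: 1.0, 3.2, 0.7, 2.5 → max 3.2
Option 3 regrets: 0.0, 2.0, 4.2, 0.0 → max 4.2
Option 4 regrets: 3.6, 3.6, 0.0, 0.6 → max 3.6
Smallest max regret = 3.2 → Option 2.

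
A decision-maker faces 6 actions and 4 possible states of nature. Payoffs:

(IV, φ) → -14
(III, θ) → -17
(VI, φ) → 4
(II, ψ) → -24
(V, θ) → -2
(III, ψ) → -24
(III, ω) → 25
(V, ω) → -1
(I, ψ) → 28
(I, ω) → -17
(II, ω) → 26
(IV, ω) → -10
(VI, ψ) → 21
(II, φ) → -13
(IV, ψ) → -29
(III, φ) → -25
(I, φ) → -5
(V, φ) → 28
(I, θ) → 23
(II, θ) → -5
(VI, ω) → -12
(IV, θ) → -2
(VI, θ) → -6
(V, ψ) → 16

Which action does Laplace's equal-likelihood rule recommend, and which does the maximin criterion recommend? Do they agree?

Row averages: I=7.25, II=-4, III=-10.25, IV=-13.75, V=10.25, VI=1.75
Highest average = 10.25 → V.
Row minima: I=-17, II=-24, III=-25, IV=-29, V=-2, VI=-12
Best worst-case = -2 → V.

laplace → V; maximin → V (agree)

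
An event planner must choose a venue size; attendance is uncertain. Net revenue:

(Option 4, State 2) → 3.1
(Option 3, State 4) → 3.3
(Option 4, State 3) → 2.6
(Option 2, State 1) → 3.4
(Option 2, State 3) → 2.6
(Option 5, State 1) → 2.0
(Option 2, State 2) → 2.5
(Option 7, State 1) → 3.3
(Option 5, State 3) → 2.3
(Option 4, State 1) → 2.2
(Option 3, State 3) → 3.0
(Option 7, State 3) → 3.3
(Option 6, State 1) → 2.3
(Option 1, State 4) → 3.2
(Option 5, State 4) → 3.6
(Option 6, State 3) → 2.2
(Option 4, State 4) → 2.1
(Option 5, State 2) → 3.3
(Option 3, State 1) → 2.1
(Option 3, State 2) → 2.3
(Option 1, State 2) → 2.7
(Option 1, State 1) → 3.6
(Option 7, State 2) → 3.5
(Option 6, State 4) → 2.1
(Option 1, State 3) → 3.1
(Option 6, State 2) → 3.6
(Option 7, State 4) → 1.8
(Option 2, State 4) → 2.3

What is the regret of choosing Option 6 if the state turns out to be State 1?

1.3

Best payoff under State 1 is 3.6.
Regret = 3.6 − 2.3 = 1.3.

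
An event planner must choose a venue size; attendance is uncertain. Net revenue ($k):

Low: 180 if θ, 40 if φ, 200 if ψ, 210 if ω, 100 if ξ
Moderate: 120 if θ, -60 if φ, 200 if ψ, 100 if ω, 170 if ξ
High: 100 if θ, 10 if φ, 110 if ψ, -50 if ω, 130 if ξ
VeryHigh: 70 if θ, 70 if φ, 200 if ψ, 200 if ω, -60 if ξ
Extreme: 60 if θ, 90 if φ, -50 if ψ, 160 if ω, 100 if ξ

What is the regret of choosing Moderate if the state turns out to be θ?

60

Best payoff under θ is 180.
Regret = 180 − 120 = 60.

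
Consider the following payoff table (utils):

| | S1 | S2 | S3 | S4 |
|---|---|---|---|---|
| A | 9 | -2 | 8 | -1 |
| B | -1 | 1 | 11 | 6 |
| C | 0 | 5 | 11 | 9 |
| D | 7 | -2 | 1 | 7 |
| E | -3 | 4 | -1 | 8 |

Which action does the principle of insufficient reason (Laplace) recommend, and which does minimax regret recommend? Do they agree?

Row averages: A=3.5, B=4.25, C=6.25, D=3.25, E=2
Highest average = 6.25 → C.
Column bests: S1=9, S2=5, S3=11, S4=9.
A regrets: 0, 7, 3, 10 → max 10
B regrets: 10, 4, 0, 3 → max 10
C regrets: 9, 0, 0, 0 → max 9
D regrets: 2, 7, 10, 2 → max 10
E regrets: 12, 1, 12, 1 → max 12
Smallest max regret = 9 → C.

laplace → C; minimax regret → C (agree)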